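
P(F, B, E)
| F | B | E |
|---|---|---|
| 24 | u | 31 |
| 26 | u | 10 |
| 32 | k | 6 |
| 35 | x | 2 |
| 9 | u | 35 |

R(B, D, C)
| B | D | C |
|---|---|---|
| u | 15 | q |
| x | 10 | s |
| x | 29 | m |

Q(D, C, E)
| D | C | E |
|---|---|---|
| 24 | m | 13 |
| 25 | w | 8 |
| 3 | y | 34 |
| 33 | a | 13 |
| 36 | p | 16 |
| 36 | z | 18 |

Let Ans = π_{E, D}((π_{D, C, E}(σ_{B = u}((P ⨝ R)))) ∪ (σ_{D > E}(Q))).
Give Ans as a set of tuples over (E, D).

Natural join on B: {(24, u, 31, 15, q), (26, u, 10, 15, q), (35, x, 2, 10, s), (35, x, 2, 29, m), (9, u, 35, 15, q)}
Selection B = u: {(24, u, 31, 15, q), (26, u, 10, 15, q), (9, u, 35, 15, q)}
π[D, C, E]: project onto (D, C, E) → {(15, q, 10), (15, q, 31), (15, q, 35)}
Selection D > E: {(24, m, 13), (25, w, 8), (33, a, 13), (36, p, 16), (36, z, 18)}
Taking the union: {(15, q, 10), (15, q, 31), (15, q, 35), (24, m, 13), (25, w, 8), (33, a, 13), (36, p, 16), (36, z, 18)}
π[E, D]: project onto (E, D) → {(10, 15), (13, 24), (13, 33), (16, 36), (18, 36), (31, 15), (35, 15), (8, 25)}

{(10, 15), (13, 24), (13, 33), (16, 36), (18, 36), (31, 15), (35, 15), (8, 25)}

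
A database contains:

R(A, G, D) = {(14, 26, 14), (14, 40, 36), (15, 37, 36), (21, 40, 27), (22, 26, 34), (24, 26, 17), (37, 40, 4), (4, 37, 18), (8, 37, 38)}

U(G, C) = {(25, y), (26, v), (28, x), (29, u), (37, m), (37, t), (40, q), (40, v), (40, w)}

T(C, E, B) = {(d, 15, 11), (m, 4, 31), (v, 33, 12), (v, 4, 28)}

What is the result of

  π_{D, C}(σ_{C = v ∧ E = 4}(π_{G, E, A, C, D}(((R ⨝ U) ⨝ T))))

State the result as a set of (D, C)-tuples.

Natural join on G: {(14, 26, 14, v), (14, 40, 36, q), (14, 40, 36, v), (14, 40, 36, w), (15, 37, 36, m), (15, 37, 36, t), (21, 40, 27, q), (21, 40, 27, v), (21, 40, 27, w), (22, 26, 34, v), (24, 26, 17, v), (37, 40, 4, q), (37, 40, 4, v), (37, 40, 4, w), (4, 37, 18, m), (4, 37, 18, t), (8, 37, 38, m), (8, 37, 38, t)}
Natural join on C: {(14, 26, 14, v, 33, 12), (14, 26, 14, v, 4, 28), (14, 40, 36, v, 33, 12), (14, 40, 36, v, 4, 28), (15, 37, 36, m, 4, 31), (21, 40, 27, v, 33, 12), (21, 40, 27, v, 4, 28), (22, 26, 34, v, 33, 12), (22, 26, 34, v, 4, 28), (24, 26, 17, v, 33, 12), (24, 26, 17, v, 4, 28), (37, 40, 4, v, 33, 12), (37, 40, 4, v, 4, 28), (4, 37, 18, m, 4, 31), (8, 37, 38, m, 4, 31)}
Keep only column(s) G, E, A, C, D: {(26, 33, 14, v, 14), (26, 33, 22, v, 34), (26, 33, 24, v, 17), (26, 4, 14, v, 14), (26, 4, 22, v, 34), (26, 4, 24, v, 17), (37, 4, 15, m, 36), (37, 4, 4, m, 18), (37, 4, 8, m, 38), (40, 33, 14, v, 36), (40, 33, 21, v, 27), (40, 33, 37, v, 4), (40, 4, 14, v, 36), (40, 4, 21, v, 27), (40, 4, 37, v, 4)}
Selection C = v ∧ E = 4: {(26, 4, 14, v, 14), (26, 4, 22, v, 34), (26, 4, 24, v, 17), (40, 4, 14, v, 36), (40, 4, 21, v, 27), (40, 4, 37, v, 4)}
Keep only column(s) D, C: {(14, v), (17, v), (27, v), (34, v), (36, v), (4, v)}

{(14, v), (17, v), (27, v), (34, v), (36, v), (4, v)}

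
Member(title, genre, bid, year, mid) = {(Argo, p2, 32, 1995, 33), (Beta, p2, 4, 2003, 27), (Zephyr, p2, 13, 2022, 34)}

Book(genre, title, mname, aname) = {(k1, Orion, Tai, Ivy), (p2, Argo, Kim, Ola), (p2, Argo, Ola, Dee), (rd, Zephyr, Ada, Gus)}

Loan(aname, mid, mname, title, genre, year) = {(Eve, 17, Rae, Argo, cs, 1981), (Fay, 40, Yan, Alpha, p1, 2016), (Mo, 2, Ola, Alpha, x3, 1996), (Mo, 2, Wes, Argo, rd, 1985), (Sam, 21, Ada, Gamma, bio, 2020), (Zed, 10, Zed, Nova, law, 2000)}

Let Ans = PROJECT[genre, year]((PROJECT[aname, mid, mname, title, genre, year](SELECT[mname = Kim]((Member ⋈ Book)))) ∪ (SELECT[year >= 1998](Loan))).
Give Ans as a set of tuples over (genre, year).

Natural join on title, genre: {(Argo, p2, 32, 1995, 33, Kim, Ola), (Argo, p2, 32, 1995, 33, Ola, Dee)}
Selection mname = Kim: {(Argo, p2, 32, 1995, 33, Kim, Ola)}
π_{aname, mid, mname, title, genre, year} gives {(Ola, 33, Kim, Argo, p2, 1995)}.
Selection year >= 1998: {(Fay, 40, Yan, Alpha, p1, 2016), (Sam, 21, Ada, Gamma, bio, 2020), (Zed, 10, Zed, Nova, law, 2000)}
Taking the union: {(Fay, 40, Yan, Alpha, p1, 2016), (Ola, 33, Kim, Argo, p2, 1995), (Sam, 21, Ada, Gamma, bio, 2020), (Zed, 10, Zed, Nova, law, 2000)}
π_{genre, year} gives {(bio, 2020), (law, 2000), (p1, 2016), (p2, 1995)}.

{(bio, 2020), (law, 2000), (p1, 2016), (p2, 1995)}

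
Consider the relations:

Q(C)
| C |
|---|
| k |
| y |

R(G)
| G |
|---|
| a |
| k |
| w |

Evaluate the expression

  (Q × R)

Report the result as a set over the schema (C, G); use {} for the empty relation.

{(k, a), (k, k), (k, w), (y, a), (y, k), (y, w)}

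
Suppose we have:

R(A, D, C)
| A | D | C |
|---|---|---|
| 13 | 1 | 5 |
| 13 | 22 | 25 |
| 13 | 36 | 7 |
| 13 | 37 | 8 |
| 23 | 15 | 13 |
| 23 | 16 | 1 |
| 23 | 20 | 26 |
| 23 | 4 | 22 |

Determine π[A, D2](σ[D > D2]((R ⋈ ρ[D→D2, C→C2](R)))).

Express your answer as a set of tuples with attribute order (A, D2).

{(13, 1), (13, 22), (13, 36), (23, 15), (23, 16), (23, 4)}

ρ[D→D2, C→C2]: schema becomes (A, D2, C2); tuples unchanged.
R ⋈ ρ[D→D2, C→C2](R) (natural join on A): {(13, 1, 5, 1, 5), (13, 1, 5, 22, 25), (13, 1, 5, 36, 7), (13, 1, 5, 37, 8), (13, 22, 25, 1, 5), (13, 22, 25, 22, 25), (13, 22, 25, 36, 7), (13, 22, 25, 37, 8), (13, 36, 7, 1, 5), (13, 36, 7, 22, 25), (13, 36, 7, 36, 7), (13, 36, 7, 37, 8), (13, 37, 8, 1, 5), (13, 37, 8, 22, 25), (13, 37, 8, 36, 7), (13, 37, 8, 37, 8), (23, 15, 13, 15, 13), (23, 15, 13, 16, 1), (23, 15, 13, 20, 26), (23, 15, 13, 4, 22), (23, 16, 1, 15, 13), (23, 16, 1, 16, 1), (23, 16, 1, 20, 26), (23, 16, 1, 4, 22), (23, 20, 26, 15, 13), (23, 20, 26, 16, 1), (23, 20, 26, 20, 26), (23, 20, 26, 4, 22), (23, 4, 22, 15, 13), (23, 4, 22, 16, 1), (23, 4, 22, 20, 26), (23, 4, 22, 4, 22)}
Apply σ_{D > D2}; surviving tuples: {(13, 22, 25, 1, 5), (13, 36, 7, 1, 5), (13, 36, 7, 22, 25), (13, 37, 8, 1, 5), (13, 37, 8, 22, 25), (13, 37, 8, 36, 7), (23, 15, 13, 4, 22), (23, 16, 1, 15, 13), (23, 16, 1, 4, 22), (23, 20, 26, 15, 13), (23, 20, 26, 16, 1), (23, 20, 26, 4, 22)}
Keep only column(s) A, D2 (6 duplicate(s) eliminated): {(13, 1), (13, 22), (13, 36), (23, 15), (23, 16), (23, 4)}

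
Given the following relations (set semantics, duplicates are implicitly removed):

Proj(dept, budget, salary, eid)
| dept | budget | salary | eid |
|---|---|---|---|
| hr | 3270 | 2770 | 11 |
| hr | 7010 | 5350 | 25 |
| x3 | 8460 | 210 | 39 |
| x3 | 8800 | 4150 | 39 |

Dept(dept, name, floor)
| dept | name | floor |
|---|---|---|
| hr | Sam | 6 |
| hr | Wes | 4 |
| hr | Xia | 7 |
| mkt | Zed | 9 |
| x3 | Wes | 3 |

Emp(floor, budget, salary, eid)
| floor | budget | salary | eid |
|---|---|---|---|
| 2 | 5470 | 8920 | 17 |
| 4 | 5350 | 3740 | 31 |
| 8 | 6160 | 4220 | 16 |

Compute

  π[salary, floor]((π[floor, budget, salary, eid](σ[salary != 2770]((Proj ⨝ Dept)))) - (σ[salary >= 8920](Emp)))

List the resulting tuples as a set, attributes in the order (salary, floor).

Proj ⋈ Dept (natural join on dept): {(hr, 3270, 2770, 11, Sam, 6), (hr, 3270, 2770, 11, Wes, 4), (hr, 3270, 2770, 11, Xia, 7), (hr, 7010, 5350, 25, Sam, 6), (hr, 7010, 5350, 25, Wes, 4), (hr, 7010, 5350, 25, Xia, 7), (x3, 8460, 210, 39, Wes, 3), (x3, 8800, 4150, 39, Wes, 3)}
Filtering on salary != 2770 leaves {(hr, 7010, 5350, 25, Sam, 6), (hr, 7010, 5350, 25, Wes, 4), (hr, 7010, 5350, 25, Xia, 7), (x3, 8460, 210, 39, Wes, 3), (x3, 8800, 4150, 39, Wes, 3)}.
π_{floor, budget, salary, eid} gives {(3, 8460, 210, 39), (3, 8800, 4150, 39), (4, 7010, 5350, 25), (6, 7010, 5350, 25), (7, 7010, 5350, 25)}.
Filtering on salary >= 8920 leaves {(2, 5470, 8920, 17)}.
Set difference of the two operands is {(3, 8460, 210, 39), (3, 8800, 4150, 39), (4, 7010, 5350, 25), (6, 7010, 5350, 25), (7, 7010, 5350, 25)}.
π_{salary, floor} gives {(210, 3), (4150, 3), (5350, 4), (5350, 6), (5350, 7)}.

{(210, 3), (4150, 3), (5350, 4), (5350, 6), (5350, 7)}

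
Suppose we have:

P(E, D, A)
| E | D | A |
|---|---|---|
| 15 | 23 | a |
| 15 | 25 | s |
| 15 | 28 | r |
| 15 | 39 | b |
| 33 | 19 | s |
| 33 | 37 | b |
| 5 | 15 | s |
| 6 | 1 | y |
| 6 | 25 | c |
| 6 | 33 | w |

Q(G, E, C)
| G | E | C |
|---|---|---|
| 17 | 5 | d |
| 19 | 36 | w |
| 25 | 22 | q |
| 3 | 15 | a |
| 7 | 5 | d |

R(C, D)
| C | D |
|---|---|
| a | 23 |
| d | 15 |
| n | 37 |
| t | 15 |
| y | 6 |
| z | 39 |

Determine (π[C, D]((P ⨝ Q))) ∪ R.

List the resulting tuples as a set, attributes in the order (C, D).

P ⋈ Q (natural join on E): {(15, 23, a, 3, a), (15, 25, s, 3, a), (15, 28, r, 3, a), (15, 39, b, 3, a), (5, 15, s, 17, d), (5, 15, s, 7, d)}
Projecting to C, D (1 duplicate(s) eliminated): {(a, 23), (a, 25), (a, 28), (a, 39), (d, 15)}
Union: {(a, 23), (a, 25), (a, 28), (a, 39), (d, 15)} with {(a, 23), (d, 15), (n, 37), (t, 15), (y, 6), (z, 39)} → {(a, 23), (a, 25), (a, 28), (a, 39), (d, 15), (n, 37), (t, 15), (y, 6), (z, 39)}

{(a, 23), (a, 25), (a, 28), (a, 39), (d, 15), (n, 37), (t, 15), (y, 6), (z, 39)}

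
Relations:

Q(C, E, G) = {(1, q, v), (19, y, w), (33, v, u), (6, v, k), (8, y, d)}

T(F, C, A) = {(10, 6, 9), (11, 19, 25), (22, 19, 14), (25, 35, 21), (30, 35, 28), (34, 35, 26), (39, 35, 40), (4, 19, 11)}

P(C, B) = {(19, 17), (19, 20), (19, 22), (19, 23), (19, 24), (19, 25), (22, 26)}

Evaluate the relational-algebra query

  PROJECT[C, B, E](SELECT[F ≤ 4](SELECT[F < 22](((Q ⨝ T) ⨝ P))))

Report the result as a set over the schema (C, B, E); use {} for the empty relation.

Q ⋈ T (natural join on C): {(19, y, w, 11, 25), (19, y, w, 22, 14), (19, y, w, 4, 11), (6, v, k, 10, 9)}
(Q ⨝ T) ⋈ P (natural join on C): {(19, y, w, 11, 25, 17), (19, y, w, 11, 25, 20), (19, y, w, 11, 25, 22), (19, y, w, 11, 25, 23), (19, y, w, 11, 25, 24), (19, y, w, 11, 25, 25), (19, y, w, 22, 14, 17), (19, y, w, 22, 14, 20), (19, y, w, 22, 14, 22), (19, y, w, 22, 14, 23), (19, y, w, 22, 14, 24), (19, y, w, 22, 14, 25), (19, y, w, 4, 11, 17), (19, y, w, 4, 11, 20), (19, y, w, 4, 11, 22), (19, y, w, 4, 11, 23), (19, y, w, 4, 11, 24), (19, y, w, 4, 11, 25)}
Filtering on F < 22 leaves {(19, y, w, 11, 25, 17), (19, y, w, 11, 25, 20), (19, y, w, 11, 25, 22), (19, y, w, 11, 25, 23), (19, y, w, 11, 25, 24), (19, y, w, 11, 25, 25), (19, y, w, 4, 11, 17), (19, y, w, 4, 11, 20), (19, y, w, 4, 11, 22), (19, y, w, 4, 11, 23), (19, y, w, 4, 11, 24), (19, y, w, 4, 11, 25)}.
Filtering on F ≤ 4 leaves {(19, y, w, 4, 11, 17), (19, y, w, 4, 11, 20), (19, y, w, 4, 11, 22), (19, y, w, 4, 11, 23), (19, y, w, 4, 11, 24), (19, y, w, 4, 11, 25)}.
Keep only column(s) C, B, E: {(19, 17, y), (19, 20, y), (19, 22, y), (19, 23, y), (19, 24, y), (19, 25, y)}

{(19, 17, y), (19, 20, y), (19, 22, y), (19, 23, y), (19, 24, y), (19, 25, y)}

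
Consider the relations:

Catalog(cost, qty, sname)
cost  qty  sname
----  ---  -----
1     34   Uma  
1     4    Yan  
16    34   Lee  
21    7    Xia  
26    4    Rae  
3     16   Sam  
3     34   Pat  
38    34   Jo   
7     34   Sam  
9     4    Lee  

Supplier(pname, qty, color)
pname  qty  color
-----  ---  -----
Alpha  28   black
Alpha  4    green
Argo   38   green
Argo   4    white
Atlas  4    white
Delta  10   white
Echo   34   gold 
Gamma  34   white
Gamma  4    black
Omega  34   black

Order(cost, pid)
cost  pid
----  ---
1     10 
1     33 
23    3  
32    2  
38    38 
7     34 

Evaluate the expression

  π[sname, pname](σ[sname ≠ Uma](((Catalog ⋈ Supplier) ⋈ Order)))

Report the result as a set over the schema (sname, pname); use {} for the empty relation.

Joining Catalog and Supplier on qty yields {(1, 34, Uma, Echo, gold), (1, 34, Uma, Gamma, white), (1, 34, Uma, Omega, black), (1, 4, Yan, Alpha, green), (1, 4, Yan, Argo, white), (1, 4, Yan, Atlas, white), (1, 4, Yan, Gamma, black), (16, 34, Lee, Echo, gold), (16, 34, Lee, Gamma, white), (16, 34, Lee, Omega, black), (26, 4, Rae, Alpha, green), (26, 4, Rae, Argo, white), (26, 4, Rae, Atlas, white), (26, 4, Rae, Gamma, black), (3, 34, Pat, Echo, gold), (3, 34, Pat, Gamma, white), (3, 34, Pat, Omega, black), (38, 34, Jo, Echo, gold), (38, 34, Jo, Gamma, white), (38, 34, Jo, Omega, black), (7, 34, Sam, Echo, gold), (7, 34, Sam, Gamma, white), (7, 34, Sam, Omega, black), (9, 4, Lee, Alpha, green), (9, 4, Lee, Argo, white), (9, 4, Lee, Atlas, white), (9, 4, Lee, Gamma, black)}.
Joining (Catalog ⋈ Supplier) and Order on cost yields {(1, 34, Uma, Echo, gold, 10), (1, 34, Uma, Echo, gold, 33), (1, 34, Uma, Gamma, white, 10), (1, 34, Uma, Gamma, white, 33), (1, 34, Uma, Omega, black, 10), (1, 34, Uma, Omega, black, 33), (1, 4, Yan, Alpha, green, 10), (1, 4, Yan, Alpha, green, 33), (1, 4, Yan, Argo, white, 10), (1, 4, Yan, Argo, white, 33), (1, 4, Yan, Atlas, white, 10), (1, 4, Yan, Atlas, white, 33), (1, 4, Yan, Gamma, black, 10), (1, 4, Yan, Gamma, black, 33), (38, 34, Jo, Echo, gold, 38), (38, 34, Jo, Gamma, white, 38), (38, 34, Jo, Omega, black, 38), (7, 34, Sam, Echo, gold, 34), (7, 34, Sam, Gamma, white, 34), (7, 34, Sam, Omega, black, 34)}.
Apply σ_{sname ≠ Uma}; surviving tuples: {(1, 4, Yan, Alpha, green, 10), (1, 4, Yan, Alpha, green, 33), (1, 4, Yan, Argo, white, 10), (1, 4, Yan, Argo, white, 33), (1, 4, Yan, Atlas, white, 10), (1, 4, Yan, Atlas, white, 33), (1, 4, Yan, Gamma, black, 10), (1, 4, Yan, Gamma, black, 33), (38, 34, Jo, Echo, gold, 38), (38, 34, Jo, Gamma, white, 38), (38, 34, Jo, Omega, black, 38), (7, 34, Sam, Echo, gold, 34), (7, 34, Sam, Gamma, white, 34), (7, 34, Sam, Omega, black, 34)}
π_{sname, pname} gives {(Jo, Echo), (Jo, Gamma), (Jo, Omega), (Sam, Echo), (Sam, Gamma), (Sam, Omega), (Yan, Alpha), (Yan, Argo), (Yan, Atlas), (Yan, Gamma)} (4 duplicate(s) eliminated).

{(Jo, Echo), (Jo, Gamma), (Jo, Omega), (Sam, Echo), (Sam, Gamma), (Sam, Omega), (Yan, Alpha), (Yan, Argo), (Yan, Atlas), (Yan, Gamma)}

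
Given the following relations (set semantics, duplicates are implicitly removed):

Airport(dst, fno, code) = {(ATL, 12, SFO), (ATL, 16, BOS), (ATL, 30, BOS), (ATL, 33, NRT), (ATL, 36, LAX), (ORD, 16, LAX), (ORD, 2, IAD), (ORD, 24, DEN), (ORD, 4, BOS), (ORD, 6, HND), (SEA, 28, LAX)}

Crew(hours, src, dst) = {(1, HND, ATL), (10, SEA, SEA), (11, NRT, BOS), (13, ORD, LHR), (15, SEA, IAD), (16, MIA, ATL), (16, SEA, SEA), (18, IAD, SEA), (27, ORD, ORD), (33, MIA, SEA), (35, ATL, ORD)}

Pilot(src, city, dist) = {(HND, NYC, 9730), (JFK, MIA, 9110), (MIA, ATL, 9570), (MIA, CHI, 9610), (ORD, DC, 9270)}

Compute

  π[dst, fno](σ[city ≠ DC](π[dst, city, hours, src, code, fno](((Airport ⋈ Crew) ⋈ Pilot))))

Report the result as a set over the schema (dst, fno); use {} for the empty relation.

{(ATL, 12), (ATL, 16), (ATL, 30), (ATL, 33), (ATL, 36), (SEA, 28)}

Airport ⋈ Crew (natural join on dst): {(ATL, 12, SFO, 1, HND), (ATL, 12, SFO, 16, MIA), (ATL, 16, BOS, 1, HND), (ATL, 16, BOS, 16, MIA), (ATL, 30, BOS, 1, HND), (ATL, 30, BOS, 16, MIA), (ATL, 33, NRT, 1, HND), (ATL, 33, NRT, 16, MIA), (ATL, 36, LAX, 1, HND), (ATL, 36, LAX, 16, MIA), (ORD, 16, LAX, 27, ORD), (ORD, 16, LAX, 35, ATL), (ORD, 2, IAD, 27, ORD), (ORD, 2, IAD, 35, ATL), (ORD, 24, DEN, 27, ORD), (ORD, 24, DEN, 35, ATL), (ORD, 4, BOS, 27, ORD), (ORD, 4, BOS, 35, ATL), (ORD, 6, HND, 27, ORD), (ORD, 6, HND, 35, ATL), (SEA, 28, LAX, 10, SEA), (SEA, 28, LAX, 16, SEA), (SEA, 28, LAX, 18, IAD), (SEA, 28, LAX, 33, MIA)}
(Airport ⋈ Crew) ⋈ Pilot (natural join on src): {(ATL, 12, SFO, 1, HND, NYC, 9730), (ATL, 12, SFO, 16, MIA, ATL, 9570), (ATL, 12, SFO, 16, MIA, CHI, 9610), (ATL, 16, BOS, 1, HND, NYC, 9730), (ATL, 16, BOS, 16, MIA, ATL, 9570), (ATL, 16, BOS, 16, MIA, CHI, 9610), (ATL, 30, BOS, 1, HND, NYC, 9730), (ATL, 30, BOS, 16, MIA, ATL, 9570), (ATL, 30, BOS, 16, MIA, CHI, 9610), (ATL, 33, NRT, 1, HND, NYC, 9730), (ATL, 33, NRT, 16, MIA, ATL, 9570), (ATL, 33, NRT, 16, MIA, CHI, 9610), (ATL, 36, LAX, 1, HND, NYC, 9730), (ATL, 36, LAX, 16, MIA, ATL, 9570), (ATL, 36, LAX, 16, MIA, CHI, 9610), (ORD, 16, LAX, 27, ORD, DC, 9270), (ORD, 2, IAD, 27, ORD, DC, 9270), (ORD, 24, DEN, 27, ORD, DC, 9270), (ORD, 4, BOS, 27, ORD, DC, 9270), (ORD, 6, HND, 27, ORD, DC, 9270), (SEA, 28, LAX, 33, MIA, ATL, 9570), (SEA, 28, LAX, 33, MIA, CHI, 9610)}
π[dst, city, hours, src, code, fno]: project onto (dst, city, hours, src, code, fno) → {(ATL, ATL, 16, MIA, BOS, 16), (ATL, ATL, 16, MIA, BOS, 30), (ATL, ATL, 16, MIA, LAX, 36), (ATL, ATL, 16, MIA, NRT, 33), (ATL, ATL, 16, MIA, SFO, 12), (ATL, CHI, 16, MIA, BOS, 16), (ATL, CHI, 16, MIA, BOS, 30), (ATL, CHI, 16, MIA, LAX, 36), (ATL, CHI, 16, MIA, NRT, 33), (ATL, CHI, 16, MIA, SFO, 12), (ATL, NYC, 1, HND, BOS, 16), (ATL, NYC, 1, HND, BOS, 30), (ATL, NYC, 1, HND, LAX, 36), (ATL, NYC, 1, HND, NRT, 33), (ATL, NYC, 1, HND, SFO, 12), (ORD, DC, 27, ORD, BOS, 4), (ORD, DC, 27, ORD, DEN, 24), (ORD, DC, 27, ORD, HND, 6), (ORD, DC, 27, ORD, IAD, 2), (ORD, DC, 27, ORD, LAX, 16), (SEA, ATL, 33, MIA, LAX, 28), (SEA, CHI, 33, MIA, LAX, 28)}
Selection city ≠ DC: {(ATL, ATL, 16, MIA, BOS, 16), (ATL, ATL, 16, MIA, BOS, 30), (ATL, ATL, 16, MIA, LAX, 36), (ATL, ATL, 16, MIA, NRT, 33), (ATL, ATL, 16, MIA, SFO, 12), (ATL, CHI, 16, MIA, BOS, 16), (ATL, CHI, 16, MIA, BOS, 30), (ATL, CHI, 16, MIA, LAX, 36), (ATL, CHI, 16, MIA, NRT, 33), (ATL, CHI, 16, MIA, SFO, 12), (ATL, NYC, 1, HND, BOS, 16), (ATL, NYC, 1, HND, BOS, 30), (ATL, NYC, 1, HND, LAX, 36), (ATL, NYC, 1, HND, NRT, 33), (ATL, NYC, 1, HND, SFO, 12), (SEA, ATL, 33, MIA, LAX, 28), (SEA, CHI, 33, MIA, LAX, 28)}
π[dst, fno]: project onto (dst, fno) (11 duplicate(s) eliminated) → {(ATL, 12), (ATL, 16), (ATL, 30), (ATL, 33), (ATL, 36), (SEA, 28)}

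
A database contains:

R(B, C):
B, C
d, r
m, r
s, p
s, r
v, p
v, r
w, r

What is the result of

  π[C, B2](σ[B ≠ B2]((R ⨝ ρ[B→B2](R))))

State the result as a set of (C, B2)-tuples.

{(p, s), (p, v), (r, d), (r, m), (r, s), (r, v), (r, w)}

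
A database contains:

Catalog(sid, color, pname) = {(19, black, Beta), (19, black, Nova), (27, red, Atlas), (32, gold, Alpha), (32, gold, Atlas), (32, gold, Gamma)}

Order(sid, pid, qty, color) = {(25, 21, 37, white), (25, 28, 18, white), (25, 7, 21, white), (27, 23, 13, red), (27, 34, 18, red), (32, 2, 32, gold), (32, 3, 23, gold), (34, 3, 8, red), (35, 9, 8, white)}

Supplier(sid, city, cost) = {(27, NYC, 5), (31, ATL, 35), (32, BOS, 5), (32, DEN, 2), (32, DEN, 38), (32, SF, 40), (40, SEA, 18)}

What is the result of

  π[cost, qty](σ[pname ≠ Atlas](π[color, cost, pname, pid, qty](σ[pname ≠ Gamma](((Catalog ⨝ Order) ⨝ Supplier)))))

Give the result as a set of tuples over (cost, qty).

{(2, 23), (2, 32), (38, 23), (38, 32), (40, 23), (40, 32), (5, 23), (5, 32)}

Natural join on sid, color: {(27, red, Atlas, 23, 13), (27, red, Atlas, 34, 18), (32, gold, Alpha, 2, 32), (32, gold, Alpha, 3, 23), (32, gold, Atlas, 2, 32), (32, gold, Atlas, 3, 23), (32, gold, Gamma, 2, 32), (32, gold, Gamma, 3, 23)}
Natural join on sid: {(27, red, Atlas, 23, 13, NYC, 5), (27, red, Atlas, 34, 18, NYC, 5), (32, gold, Alpha, 2, 32, BOS, 5), (32, gold, Alpha, 2, 32, DEN, 2), (32, gold, Alpha, 2, 32, DEN, 38), (32, gold, Alpha, 2, 32, SF, 40), (32, gold, Alpha, 3, 23, BOS, 5), (32, gold, Alpha, 3, 23, DEN, 2), (32, gold, Alpha, 3, 23, DEN, 38), (32, gold, Alpha, 3, 23, SF, 40), (32, gold, Atlas, 2, 32, BOS, 5), (32, gold, Atlas, 2, 32, DEN, 2), (32, gold, Atlas, 2, 32, DEN, 38), (32, gold, Atlas, 2, 32, SF, 40), (32, gold, Atlas, 3, 23, BOS, 5), (32, gold, Atlas, 3, 23, DEN, 2), (32, gold, Atlas, 3, 23, DEN, 38), (32, gold, Atlas, 3, 23, SF, 40), (32, gold, Gamma, 2, 32, BOS, 5), (32, gold, Gamma, 2, 32, DEN, 2), (32, gold, Gamma, 2, 32, DEN, 38), (32, gold, Gamma, 2, 32, SF, 40), (32, gold, Gamma, 3, 23, BOS, 5), (32, gold, Gamma, 3, 23, DEN, 2), (32, gold, Gamma, 3, 23, DEN, 38), (32, gold, Gamma, 3, 23, SF, 40)}
Filtering on pname ≠ Gamma leaves {(27, red, Atlas, 23, 13, NYC, 5), (27, red, Atlas, 34, 18, NYC, 5), (32, gold, Alpha, 2, 32, BOS, 5), (32, gold, Alpha, 2, 32, DEN, 2), (32, gold, Alpha, 2, 32, DEN, 38), (32, gold, Alpha, 2, 32, SF, 40), (32, gold, Alpha, 3, 23, BOS, 5), (32, gold, Alpha, 3, 23, DEN, 2), (32, gold, Alpha, 3, 23, DEN, 38), (32, gold, Alpha, 3, 23, SF, 40), (32, gold, Atlas, 2, 32, BOS, 5), (32, gold, Atlas, 2, 32, DEN, 2), (32, gold, Atlas, 2, 32, DEN, 38), (32, gold, Atlas, 2, 32, SF, 40), (32, gold, Atlas, 3, 23, BOS, 5), (32, gold, Atlas, 3, 23, DEN, 2), (32, gold, Atlas, 3, 23, DEN, 38), (32, gold, Atlas, 3, 23, SF, 40)}.
Keep only column(s) color, cost, pname, pid, qty: {(gold, 2, Alpha, 2, 32), (gold, 2, Alpha, 3, 23), (gold, 2, Atlas, 2, 32), (gold, 2, Atlas, 3, 23), (gold, 38, Alpha, 2, 32), (gold, 38, Alpha, 3, 23), (gold, 38, Atlas, 2, 32), (gold, 38, Atlas, 3, 23), (gold, 40, Alpha, 2, 32), (gold, 40, Alpha, 3, 23), (gold, 40, Atlas, 2, 32), (gold, 40, Atlas, 3, 23), (gold, 5, Alpha, 2, 32), (gold, 5, Alpha, 3, 23), (gold, 5, Atlas, 2, 32), (gold, 5, Atlas, 3, 23), (red, 5, Atlas, 23, 13), (red, 5, Atlas, 34, 18)}
Filtering on pname ≠ Atlas leaves {(gold, 2, Alpha, 2, 32), (gold, 2, Alpha, 3, 23), (gold, 38, Alpha, 2, 32), (gold, 38, Alpha, 3, 23), (gold, 40, Alpha, 2, 32), (gold, 40, Alpha, 3, 23), (gold, 5, Alpha, 2, 32), (gold, 5, Alpha, 3, 23)}.
Keep only column(s) cost, qty: {(2, 23), (2, 32), (38, 23), (38, 32), (40, 23), (40, 32), (5, 23), (5, 32)}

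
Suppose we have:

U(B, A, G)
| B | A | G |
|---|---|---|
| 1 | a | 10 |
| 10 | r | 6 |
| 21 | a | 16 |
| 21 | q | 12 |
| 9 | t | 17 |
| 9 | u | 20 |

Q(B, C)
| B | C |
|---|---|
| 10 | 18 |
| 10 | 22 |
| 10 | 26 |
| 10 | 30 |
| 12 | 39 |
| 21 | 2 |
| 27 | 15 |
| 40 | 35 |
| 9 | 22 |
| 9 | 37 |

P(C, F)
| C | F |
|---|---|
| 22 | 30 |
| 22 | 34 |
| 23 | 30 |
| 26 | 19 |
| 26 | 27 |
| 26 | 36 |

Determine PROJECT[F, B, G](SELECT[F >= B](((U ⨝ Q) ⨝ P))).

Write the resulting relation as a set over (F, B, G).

{(19, 10, 6), (27, 10, 6), (30, 10, 6), (30, 9, 17), (30, 9, 20), (34, 10, 6), (34, 9, 17), (34, 9, 20), (36, 10, 6)}

U ⋈ Q (natural join on B): {(10, r, 6, 18), (10, r, 6, 22), (10, r, 6, 26), (10, r, 6, 30), (21, a, 16, 2), (21, q, 12, 2), (9, t, 17, 22), (9, t, 17, 37), (9, u, 20, 22), (9, u, 20, 37)}
(U ⨝ Q) ⋈ P (natural join on C): {(10, r, 6, 22, 30), (10, r, 6, 22, 34), (10, r, 6, 26, 19), (10, r, 6, 26, 27), (10, r, 6, 26, 36), (9, t, 17, 22, 30), (9, t, 17, 22, 34), (9, u, 20, 22, 30), (9, u, 20, 22, 34)}
Selection F >= B: {(10, r, 6, 22, 30), (10, r, 6, 22, 34), (10, r, 6, 26, 19), (10, r, 6, 26, 27), (10, r, 6, 26, 36), (9, t, 17, 22, 30), (9, t, 17, 22, 34), (9, u, 20, 22, 30), (9, u, 20, 22, 34)}
Keep only column(s) F, B, G: {(19, 10, 6), (27, 10, 6), (30, 10, 6), (30, 9, 17), (30, 9, 20), (34, 10, 6), (34, 9, 17), (34, 9, 20), (36, 10, 6)}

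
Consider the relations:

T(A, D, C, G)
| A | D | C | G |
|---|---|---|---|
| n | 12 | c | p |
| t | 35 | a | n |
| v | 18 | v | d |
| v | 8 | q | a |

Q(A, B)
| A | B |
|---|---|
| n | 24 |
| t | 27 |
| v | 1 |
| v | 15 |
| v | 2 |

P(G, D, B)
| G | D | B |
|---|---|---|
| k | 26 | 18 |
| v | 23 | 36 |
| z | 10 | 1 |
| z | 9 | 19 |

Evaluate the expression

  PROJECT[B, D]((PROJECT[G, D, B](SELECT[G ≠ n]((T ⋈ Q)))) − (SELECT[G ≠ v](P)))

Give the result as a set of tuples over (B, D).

T ⋈ Q (natural join on A): {(n, 12, c, p, 24), (t, 35, a, n, 27), (v, 18, v, d, 1), (v, 18, v, d, 15), (v, 18, v, d, 2), (v, 8, q, a, 1), (v, 8, q, a, 15), (v, 8, q, a, 2)}
Apply σ_{G ≠ n}; surviving tuples: {(n, 12, c, p, 24), (v, 18, v, d, 1), (v, 18, v, d, 15), (v, 18, v, d, 2), (v, 8, q, a, 1), (v, 8, q, a, 15), (v, 8, q, a, 2)}
π_{G, D, B} gives {(a, 8, 1), (a, 8, 15), (a, 8, 2), (d, 18, 1), (d, 18, 15), (d, 18, 2), (p, 12, 24)}.
Apply σ_{G ≠ v}; surviving tuples: {(k, 26, 18), (z, 10, 1), (z, 9, 19)}
Difference: {(a, 8, 1), (a, 8, 15), (a, 8, 2), (d, 18, 1), (d, 18, 15), (d, 18, 2), (p, 12, 24)} with {(k, 26, 18), (z, 10, 1), (z, 9, 19)} → {(a, 8, 1), (a, 8, 15), (a, 8, 2), (d, 18, 1), (d, 18, 15), (d, 18, 2), (p, 12, 24)}
π_{B, D} gives {(1, 18), (1, 8), (15, 18), (15, 8), (2, 18), (2, 8), (24, 12)}.

{(1, 18), (1, 8), (15, 18), (15, 8), (2, 18), (2, 8), (24, 12)}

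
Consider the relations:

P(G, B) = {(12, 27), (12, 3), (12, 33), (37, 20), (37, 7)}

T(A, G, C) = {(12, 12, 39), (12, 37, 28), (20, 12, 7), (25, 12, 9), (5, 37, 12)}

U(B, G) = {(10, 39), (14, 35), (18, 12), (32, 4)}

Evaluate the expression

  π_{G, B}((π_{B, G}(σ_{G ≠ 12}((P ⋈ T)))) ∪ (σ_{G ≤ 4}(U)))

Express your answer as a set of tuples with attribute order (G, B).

{(37, 20), (37, 7), (4, 32)}

Natural join on G: {(12, 27, 12, 39), (12, 27, 20, 7), (12, 27, 25, 9), (12, 3, 12, 39), (12, 3, 20, 7), (12, 3, 25, 9), (12, 33, 12, 39), (12, 33, 20, 7), (12, 33, 25, 9), (37, 20, 12, 28), (37, 20, 5, 12), (37, 7, 12, 28), (37, 7, 5, 12)}
σ[G ≠ 12]: keep tuples satisfying G ≠ 12 → {(37, 20, 12, 28), (37, 20, 5, 12), (37, 7, 12, 28), (37, 7, 5, 12)}
Projecting to B, G (2 duplicate(s) eliminated): {(20, 37), (7, 37)}
σ[G ≤ 4]: keep tuples satisfying G ≤ 4 → {(32, 4)}
Set union of the two operands is {(20, 37), (32, 4), (7, 37)}.
Projecting to G, B: {(37, 20), (37, 7), (4, 32)}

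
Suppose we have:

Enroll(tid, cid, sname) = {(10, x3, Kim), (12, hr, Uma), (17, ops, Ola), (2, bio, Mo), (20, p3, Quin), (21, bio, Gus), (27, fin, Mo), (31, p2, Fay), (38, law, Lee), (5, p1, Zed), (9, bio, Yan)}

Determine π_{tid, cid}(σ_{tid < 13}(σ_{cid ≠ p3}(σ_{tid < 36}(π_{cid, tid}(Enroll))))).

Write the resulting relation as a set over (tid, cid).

{(10, x3), (12, hr), (2, bio), (5, p1), (9, bio)}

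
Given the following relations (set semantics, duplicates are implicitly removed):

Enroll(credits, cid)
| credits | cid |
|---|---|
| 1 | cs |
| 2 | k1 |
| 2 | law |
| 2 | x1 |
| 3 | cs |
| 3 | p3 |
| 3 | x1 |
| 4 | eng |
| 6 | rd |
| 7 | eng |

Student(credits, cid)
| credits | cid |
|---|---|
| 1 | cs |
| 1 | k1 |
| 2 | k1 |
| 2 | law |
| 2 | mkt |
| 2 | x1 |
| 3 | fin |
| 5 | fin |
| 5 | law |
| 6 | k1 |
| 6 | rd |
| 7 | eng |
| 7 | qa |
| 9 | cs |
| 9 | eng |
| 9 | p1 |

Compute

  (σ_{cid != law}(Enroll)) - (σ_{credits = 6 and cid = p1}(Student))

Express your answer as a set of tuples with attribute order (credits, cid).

Selection cid != law: {(1, cs), (2, k1), (2, x1), (3, cs), (3, p3), (3, x1), (4, eng), (6, rd), (7, eng)}
Selection credits = 6 and cid = p1: {}
Difference: {(1, cs), (2, k1), (2, x1), (3, cs), (3, p3), (3, x1), (4, eng), (6, rd), (7, eng)} with {} → {(1, cs), (2, k1), (2, x1), (3, cs), (3, p3), (3, x1), (4, eng), (6, rd), (7, eng)}

{(1, cs), (2, k1), (2, x1), (3, cs), (3, p3), (3, x1), (4, eng), (6, rd), (7, eng)}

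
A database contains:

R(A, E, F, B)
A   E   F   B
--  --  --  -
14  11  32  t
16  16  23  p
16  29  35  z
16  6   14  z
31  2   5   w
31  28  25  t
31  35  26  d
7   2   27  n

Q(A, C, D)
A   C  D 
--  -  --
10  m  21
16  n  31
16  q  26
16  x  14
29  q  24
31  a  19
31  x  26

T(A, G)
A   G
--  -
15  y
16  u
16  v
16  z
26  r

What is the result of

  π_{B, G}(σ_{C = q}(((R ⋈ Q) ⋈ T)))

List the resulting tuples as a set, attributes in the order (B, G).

{(p, u), (p, v), (p, z), (z, u), (z, v), (z, z)}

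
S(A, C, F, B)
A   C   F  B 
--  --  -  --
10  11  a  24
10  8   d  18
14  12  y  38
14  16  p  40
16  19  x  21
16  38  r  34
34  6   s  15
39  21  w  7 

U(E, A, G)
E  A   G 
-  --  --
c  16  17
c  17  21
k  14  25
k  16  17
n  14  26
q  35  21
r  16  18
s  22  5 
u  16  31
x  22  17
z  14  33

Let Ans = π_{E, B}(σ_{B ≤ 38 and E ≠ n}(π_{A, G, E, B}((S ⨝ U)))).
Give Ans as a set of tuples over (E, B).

{(c, 21), (c, 34), (k, 21), (k, 34), (k, 38), (r, 21), (r, 34), (u, 21), (u, 34), (z, 38)}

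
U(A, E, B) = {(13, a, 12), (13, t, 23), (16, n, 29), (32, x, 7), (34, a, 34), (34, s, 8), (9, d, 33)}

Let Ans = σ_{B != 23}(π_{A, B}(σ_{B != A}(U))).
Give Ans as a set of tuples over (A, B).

Apply σ_{B != A}; surviving tuples: {(13, a, 12), (13, t, 23), (16, n, 29), (32, x, 7), (34, s, 8), (9, d, 33)}
π_{A, B} gives {(13, 12), (13, 23), (16, 29), (32, 7), (34, 8), (9, 33)}.
Apply σ_{B != 23}; surviving tuples: {(13, 12), (16, 29), (32, 7), (34, 8), (9, 33)}

{(13, 12), (16, 29), (32, 7), (34, 8), (9, 33)}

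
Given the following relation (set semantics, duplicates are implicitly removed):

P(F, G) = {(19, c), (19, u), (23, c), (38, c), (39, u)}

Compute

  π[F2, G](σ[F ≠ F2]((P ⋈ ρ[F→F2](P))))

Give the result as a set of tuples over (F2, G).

ρ[F→F2]: schema becomes (F2, G); tuples unchanged.
Joining P and ρ[F→F2](P) on G yields {(19, c, 19), (19, c, 23), (19, c, 38), (19, u, 19), (19, u, 39), (23, c, 19), (23, c, 23), (23, c, 38), (38, c, 19), (38, c, 23), (38, c, 38), (39, u, 19), (39, u, 39)}.
Filtering on F ≠ F2 leaves {(19, c, 23), (19, c, 38), (19, u, 39), (23, c, 19), (23, c, 38), (38, c, 19), (38, c, 23), (39, u, 19)}.
Projecting to F2, G (3 duplicate(s) eliminated): {(19, c), (19, u), (23, c), (38, c), (39, u)}

{(19, c), (19, u), (23, c), (38, c), (39, u)}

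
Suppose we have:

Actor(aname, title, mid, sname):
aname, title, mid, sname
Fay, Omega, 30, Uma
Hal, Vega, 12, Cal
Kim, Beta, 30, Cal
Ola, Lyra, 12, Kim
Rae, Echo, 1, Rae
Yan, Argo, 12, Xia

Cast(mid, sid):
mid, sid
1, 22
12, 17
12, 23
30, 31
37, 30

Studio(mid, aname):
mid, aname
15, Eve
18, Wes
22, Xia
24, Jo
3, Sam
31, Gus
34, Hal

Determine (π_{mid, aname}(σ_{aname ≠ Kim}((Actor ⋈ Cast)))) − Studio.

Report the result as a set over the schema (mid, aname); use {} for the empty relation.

{(1, Rae), (12, Hal), (12, Ola), (12, Yan), (30, Fay)}

Joining Actor and Cast on mid yields {(Fay, Omega, 30, Uma, 31), (Hal, Vega, 12, Cal, 17), (Hal, Vega, 12, Cal, 23), (Kim, Beta, 30, Cal, 31), (Ola, Lyra, 12, Kim, 17), (Ola, Lyra, 12, Kim, 23), (Rae, Echo, 1, Rae, 22), (Yan, Argo, 12, Xia, 17), (Yan, Argo, 12, Xia, 23)}.
Apply σ_{aname ≠ Kim}; surviving tuples: {(Fay, Omega, 30, Uma, 31), (Hal, Vega, 12, Cal, 17), (Hal, Vega, 12, Cal, 23), (Ola, Lyra, 12, Kim, 17), (Ola, Lyra, 12, Kim, 23), (Rae, Echo, 1, Rae, 22), (Yan, Argo, 12, Xia, 17), (Yan, Argo, 12, Xia, 23)}
Keep only column(s) mid, aname (3 duplicate(s) eliminated): {(1, Rae), (12, Hal), (12, Ola), (12, Yan), (30, Fay)}
Set difference of the two operands is {(1, Rae), (12, Hal), (12, Ola), (12, Yan), (30, Fay)}.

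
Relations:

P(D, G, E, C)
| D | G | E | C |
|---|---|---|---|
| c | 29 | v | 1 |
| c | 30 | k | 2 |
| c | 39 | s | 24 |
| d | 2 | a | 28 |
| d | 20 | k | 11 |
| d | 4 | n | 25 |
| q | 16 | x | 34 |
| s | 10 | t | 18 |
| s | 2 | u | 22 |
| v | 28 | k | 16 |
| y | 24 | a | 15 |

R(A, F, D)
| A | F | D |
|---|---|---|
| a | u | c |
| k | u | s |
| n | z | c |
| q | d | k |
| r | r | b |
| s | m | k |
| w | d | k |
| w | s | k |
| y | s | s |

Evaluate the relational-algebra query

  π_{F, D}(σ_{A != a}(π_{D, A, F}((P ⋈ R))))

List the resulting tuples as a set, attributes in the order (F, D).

Joining P and R on D yields {(c, 29, v, 1, a, u), (c, 29, v, 1, n, z), (c, 30, k, 2, a, u), (c, 30, k, 2, n, z), (c, 39, s, 24, a, u), (c, 39, s, 24, n, z), (s, 10, t, 18, k, u), (s, 10, t, 18, y, s), (s, 2, u, 22, k, u), (s, 2, u, 22, y, s)}.
Keep only column(s) D, A, F (6 duplicate(s) eliminated): {(c, a, u), (c, n, z), (s, k, u), (s, y, s)}
Filtering on A != a leaves {(c, n, z), (s, k, u), (s, y, s)}.
Keep only column(s) F, D: {(s, s), (u, s), (z, c)}

{(s, s), (u, s), (z, c)}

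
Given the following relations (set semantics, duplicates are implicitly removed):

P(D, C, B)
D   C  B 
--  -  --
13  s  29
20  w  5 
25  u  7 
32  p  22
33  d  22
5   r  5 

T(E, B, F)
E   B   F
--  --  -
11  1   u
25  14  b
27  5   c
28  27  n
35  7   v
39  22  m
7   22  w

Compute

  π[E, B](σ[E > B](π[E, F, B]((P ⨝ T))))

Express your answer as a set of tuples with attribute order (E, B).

{(27, 5), (35, 7), (39, 22)}

Joining P and T on B yields {(20, w, 5, 27, c), (25, u, 7, 35, v), (32, p, 22, 39, m), (32, p, 22, 7, w), (33, d, 22, 39, m), (33, d, 22, 7, w), (5, r, 5, 27, c)}.
Keep only column(s) E, F, B (3 duplicate(s) eliminated): {(27, c, 5), (35, v, 7), (39, m, 22), (7, w, 22)}
Filtering on E > B leaves {(27, c, 5), (35, v, 7), (39, m, 22)}.
Keep only column(s) E, B: {(27, 5), (35, 7), (39, 22)}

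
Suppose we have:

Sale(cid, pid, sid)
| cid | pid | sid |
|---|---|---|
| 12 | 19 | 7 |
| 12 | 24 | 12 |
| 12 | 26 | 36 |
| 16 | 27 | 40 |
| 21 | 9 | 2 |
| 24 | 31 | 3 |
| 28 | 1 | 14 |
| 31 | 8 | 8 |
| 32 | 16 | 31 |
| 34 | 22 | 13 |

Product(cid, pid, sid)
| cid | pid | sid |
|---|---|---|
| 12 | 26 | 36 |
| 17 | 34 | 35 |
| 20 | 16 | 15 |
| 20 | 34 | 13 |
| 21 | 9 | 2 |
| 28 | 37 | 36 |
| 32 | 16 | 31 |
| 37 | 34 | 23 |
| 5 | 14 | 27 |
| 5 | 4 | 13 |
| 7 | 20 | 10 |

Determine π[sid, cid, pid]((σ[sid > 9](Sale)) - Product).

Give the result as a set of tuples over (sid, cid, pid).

{(12, 12, 24), (13, 34, 22), (14, 28, 1), (40, 16, 27)}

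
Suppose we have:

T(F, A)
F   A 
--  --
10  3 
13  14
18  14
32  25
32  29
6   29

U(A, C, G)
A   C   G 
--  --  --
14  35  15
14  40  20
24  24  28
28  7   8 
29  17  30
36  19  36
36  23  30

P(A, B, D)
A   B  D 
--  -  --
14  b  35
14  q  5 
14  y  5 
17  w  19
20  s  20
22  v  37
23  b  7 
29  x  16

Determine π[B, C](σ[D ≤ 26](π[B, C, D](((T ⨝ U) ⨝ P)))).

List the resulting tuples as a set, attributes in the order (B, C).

{(q, 35), (q, 40), (x, 17), (y, 35), (y, 40)}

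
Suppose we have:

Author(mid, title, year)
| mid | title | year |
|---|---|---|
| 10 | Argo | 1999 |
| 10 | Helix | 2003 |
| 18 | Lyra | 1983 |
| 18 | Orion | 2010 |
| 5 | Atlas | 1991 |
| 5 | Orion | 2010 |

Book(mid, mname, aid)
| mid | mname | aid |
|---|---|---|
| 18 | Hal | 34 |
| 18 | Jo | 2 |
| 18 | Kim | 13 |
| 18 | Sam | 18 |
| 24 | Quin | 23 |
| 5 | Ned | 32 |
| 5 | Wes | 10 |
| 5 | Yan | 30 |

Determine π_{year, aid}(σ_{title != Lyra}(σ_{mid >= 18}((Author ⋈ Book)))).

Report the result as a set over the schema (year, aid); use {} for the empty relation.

{(2010, 13), (2010, 18), (2010, 2), (2010, 34)}

Natural join on mid: {(18, Lyra, 1983, Hal, 34), (18, Lyra, 1983, Jo, 2), (18, Lyra, 1983, Kim, 13), (18, Lyra, 1983, Sam, 18), (18, Orion, 2010, Hal, 34), (18, Orion, 2010, Jo, 2), (18, Orion, 2010, Kim, 13), (18, Orion, 2010, Sam, 18), (5, Atlas, 1991, Ned, 32), (5, Atlas, 1991, Wes, 10), (5, Atlas, 1991, Yan, 30), (5, Orion, 2010, Ned, 32), (5, Orion, 2010, Wes, 10), (5, Orion, 2010, Yan, 30)}
Filtering on mid >= 18 leaves {(18, Lyra, 1983, Hal, 34), (18, Lyra, 1983, Jo, 2), (18, Lyra, 1983, Kim, 13), (18, Lyra, 1983, Sam, 18), (18, Orion, 2010, Hal, 34), (18, Orion, 2010, Jo, 2), (18, Orion, 2010, Kim, 13), (18, Orion, 2010, Sam, 18)}.
Filtering on title != Lyra leaves {(18, Orion, 2010, Hal, 34), (18, Orion, 2010, Jo, 2), (18, Orion, 2010, Kim, 13), (18, Orion, 2010, Sam, 18)}.
Keep only column(s) year, aid: {(2010, 13), (2010, 18), (2010, 2), (2010, 34)}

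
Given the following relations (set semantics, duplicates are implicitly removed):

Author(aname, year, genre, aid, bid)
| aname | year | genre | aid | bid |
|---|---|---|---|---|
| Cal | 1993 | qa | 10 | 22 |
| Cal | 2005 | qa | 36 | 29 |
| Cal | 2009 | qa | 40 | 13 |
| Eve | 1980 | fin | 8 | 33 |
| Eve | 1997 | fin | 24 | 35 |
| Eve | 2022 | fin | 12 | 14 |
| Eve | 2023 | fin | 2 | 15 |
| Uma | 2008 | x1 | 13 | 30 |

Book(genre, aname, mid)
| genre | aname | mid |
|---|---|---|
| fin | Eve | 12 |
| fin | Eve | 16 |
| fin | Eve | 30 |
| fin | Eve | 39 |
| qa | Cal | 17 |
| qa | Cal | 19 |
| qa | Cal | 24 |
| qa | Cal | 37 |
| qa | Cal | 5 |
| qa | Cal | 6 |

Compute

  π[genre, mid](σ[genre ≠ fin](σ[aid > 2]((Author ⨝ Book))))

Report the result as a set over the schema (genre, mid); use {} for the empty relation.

Natural join on aname, genre: {(Cal, 1993, qa, 10, 22, 17), (Cal, 1993, qa, 10, 22, 19), (Cal, 1993, qa, 10, 22, 24), (Cal, 1993, qa, 10, 22, 37), (Cal, 1993, qa, 10, 22, 5), (Cal, 1993, qa, 10, 22, 6), (Cal, 2005, qa, 36, 29, 17), (Cal, 2005, qa, 36, 29, 19), (Cal, 2005, qa, 36, 29, 24), (Cal, 2005, qa, 36, 29, 37), (Cal, 2005, qa, 36, 29, 5), (Cal, 2005, qa, 36, 29, 6), (Cal, 2009, qa, 40, 13, 17), (Cal, 2009, qa, 40, 13, 19), (Cal, 2009, qa, 40, 13, 24), (Cal, 2009, qa, 40, 13, 37), (Cal, 2009, qa, 40, 13, 5), (Cal, 2009, qa, 40, 13, 6), (Eve, 1980, fin, 8, 33, 12), (Eve, 1980, fin, 8, 33, 16), (Eve, 1980, fin, 8, 33, 30), (Eve, 1980, fin, 8, 33, 39), (Eve, 1997, fin, 24, 35, 12), (Eve, 1997, fin, 24, 35, 16), (Eve, 1997, fin, 24, 35, 30), (Eve, 1997, fin, 24, 35, 39), (Eve, 2022, fin, 12, 14, 12), (Eve, 2022, fin, 12, 14, 16), (Eve, 2022, fin, 12, 14, 30), (Eve, 2022, fin, 12, 14, 39), (Eve, 2023, fin, 2, 15, 12), (Eve, 2023, fin, 2, 15, 16), (Eve, 2023, fin, 2, 15, 30), (Eve, 2023, fin, 2, 15, 39)}
Filtering on aid > 2 leaves {(Cal, 1993, qa, 10, 22, 17), (Cal, 1993, qa, 10, 22, 19), (Cal, 1993, qa, 10, 22, 24), (Cal, 1993, qa, 10, 22, 37), (Cal, 1993, qa, 10, 22, 5), (Cal, 1993, qa, 10, 22, 6), (Cal, 2005, qa, 36, 29, 17), (Cal, 2005, qa, 36, 29, 19), (Cal, 2005, qa, 36, 29, 24), (Cal, 2005, qa, 36, 29, 37), (Cal, 2005, qa, 36, 29, 5), (Cal, 2005, qa, 36, 29, 6), (Cal, 2009, qa, 40, 13, 17), (Cal, 2009, qa, 40, 13, 19), (Cal, 2009, qa, 40, 13, 24), (Cal, 2009, qa, 40, 13, 37), (Cal, 2009, qa, 40, 13, 5), (Cal, 2009, qa, 40, 13, 6), (Eve, 1980, fin, 8, 33, 12), (Eve, 1980, fin, 8, 33, 16), (Eve, 1980, fin, 8, 33, 30), (Eve, 1980, fin, 8, 33, 39), (Eve, 1997, fin, 24, 35, 12), (Eve, 1997, fin, 24, 35, 16), (Eve, 1997, fin, 24, 35, 30), (Eve, 1997, fin, 24, 35, 39), (Eve, 2022, fin, 12, 14, 12), (Eve, 2022, fin, 12, 14, 16), (Eve, 2022, fin, 12, 14, 30), (Eve, 2022, fin, 12, 14, 39)}.
Filtering on genre ≠ fin leaves {(Cal, 1993, qa, 10, 22, 17), (Cal, 1993, qa, 10, 22, 19), (Cal, 1993, qa, 10, 22, 24), (Cal, 1993, qa, 10, 22, 37), (Cal, 1993, qa, 10, 22, 5), (Cal, 1993, qa, 10, 22, 6), (Cal, 2005, qa, 36, 29, 17), (Cal, 2005, qa, 36, 29, 19), (Cal, 2005, qa, 36, 29, 24), (Cal, 2005, qa, 36, 29, 37), (Cal, 2005, qa, 36, 29, 5), (Cal, 2005, qa, 36, 29, 6), (Cal, 2009, qa, 40, 13, 17), (Cal, 2009, qa, 40, 13, 19), (Cal, 2009, qa, 40, 13, 24), (Cal, 2009, qa, 40, 13, 37), (Cal, 2009, qa, 40, 13, 5), (Cal, 2009, qa, 40, 13, 6)}.
Projecting to genre, mid (12 duplicate(s) eliminated): {(qa, 17), (qa, 19), (qa, 24), (qa, 37), (qa, 5), (qa, 6)}

{(qa, 17), (qa, 19), (qa, 24), (qa, 37), (qa, 5), (qa, 6)}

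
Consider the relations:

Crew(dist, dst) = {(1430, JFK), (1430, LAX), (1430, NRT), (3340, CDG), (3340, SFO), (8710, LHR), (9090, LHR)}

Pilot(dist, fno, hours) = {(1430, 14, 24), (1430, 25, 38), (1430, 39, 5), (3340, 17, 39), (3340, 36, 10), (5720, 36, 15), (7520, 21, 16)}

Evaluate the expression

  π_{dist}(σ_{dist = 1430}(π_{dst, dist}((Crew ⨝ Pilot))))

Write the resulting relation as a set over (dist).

{1430}

Natural join on dist: {(1430, JFK, 14, 24), (1430, JFK, 25, 38), (1430, JFK, 39, 5), (1430, LAX, 14, 24), (1430, LAX, 25, 38), (1430, LAX, 39, 5), (1430, NRT, 14, 24), (1430, NRT, 25, 38), (1430, NRT, 39, 5), (3340, CDG, 17, 39), (3340, CDG, 36, 10), (3340, SFO, 17, 39), (3340, SFO, 36, 10)}
π_{dst, dist} gives {(CDG, 3340), (JFK, 1430), (LAX, 1430), (NRT, 1430), (SFO, 3340)} (8 duplicate(s) eliminated).
Apply σ_{dist = 1430}; surviving tuples: {(JFK, 1430), (LAX, 1430), (NRT, 1430)}
π_{dist} gives {1430} (2 duplicate(s) eliminated).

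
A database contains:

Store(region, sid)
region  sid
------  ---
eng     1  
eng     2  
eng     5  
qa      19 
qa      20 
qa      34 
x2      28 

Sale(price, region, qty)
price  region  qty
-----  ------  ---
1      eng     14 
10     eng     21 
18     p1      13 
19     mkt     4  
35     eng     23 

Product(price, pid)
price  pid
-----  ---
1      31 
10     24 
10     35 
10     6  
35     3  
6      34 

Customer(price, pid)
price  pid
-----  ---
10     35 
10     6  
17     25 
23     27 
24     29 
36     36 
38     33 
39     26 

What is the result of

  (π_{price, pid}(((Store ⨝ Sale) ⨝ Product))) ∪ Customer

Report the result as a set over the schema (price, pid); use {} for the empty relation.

{(1, 31), (10, 24), (10, 35), (10, 6), (17, 25), (23, 27), (24, 29), (35, 3), (36, 36), (38, 33), (39, 26)}

Natural join on region: {(eng, 1, 1, 14), (eng, 1, 10, 21), (eng, 1, 35, 23), (eng, 2, 1, 14), (eng, 2, 10, 21), (eng, 2, 35, 23), (eng, 5, 1, 14), (eng, 5, 10, 21), (eng, 5, 35, 23)}
Natural join on price: {(eng, 1, 1, 14, 31), (eng, 1, 10, 21, 24), (eng, 1, 10, 21, 35), (eng, 1, 10, 21, 6), (eng, 1, 35, 23, 3), (eng, 2, 1, 14, 31), (eng, 2, 10, 21, 24), (eng, 2, 10, 21, 35), (eng, 2, 10, 21, 6), (eng, 2, 35, 23, 3), (eng, 5, 1, 14, 31), (eng, 5, 10, 21, 24), (eng, 5, 10, 21, 35), (eng, 5, 10, 21, 6), (eng, 5, 35, 23, 3)}
π_{price, pid} gives {(1, 31), (10, 24), (10, 35), (10, 6), (35, 3)} (10 duplicate(s) eliminated).
Set union of the two operands is {(1, 31), (10, 24), (10, 35), (10, 6), (17, 25), (23, 27), (24, 29), (35, 3), (36, 36), (38, 33), (39, 26)}.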